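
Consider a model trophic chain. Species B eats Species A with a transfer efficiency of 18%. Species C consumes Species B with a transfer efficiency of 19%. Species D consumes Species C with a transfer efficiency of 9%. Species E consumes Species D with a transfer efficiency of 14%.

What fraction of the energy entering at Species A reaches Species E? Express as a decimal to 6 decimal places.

0.000431

Product of link efficiencies: 0.18 × 0.19 × 0.09 × 0.14 = 0.00043092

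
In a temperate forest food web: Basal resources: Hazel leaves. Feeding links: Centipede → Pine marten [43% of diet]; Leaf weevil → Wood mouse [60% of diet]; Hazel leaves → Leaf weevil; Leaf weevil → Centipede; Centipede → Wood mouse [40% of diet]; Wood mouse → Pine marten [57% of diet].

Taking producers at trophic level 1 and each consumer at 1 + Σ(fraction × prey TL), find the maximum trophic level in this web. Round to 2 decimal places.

Leaf weevil: 1 + 1 = 2
Centipede: 1 + 2 = 3
Wood mouse: 1 + (0.6×2 + 0.4×3) = 3.4
Pine marten: 1 + (0.43×3 + 0.57×3.4) = 4.228

4.23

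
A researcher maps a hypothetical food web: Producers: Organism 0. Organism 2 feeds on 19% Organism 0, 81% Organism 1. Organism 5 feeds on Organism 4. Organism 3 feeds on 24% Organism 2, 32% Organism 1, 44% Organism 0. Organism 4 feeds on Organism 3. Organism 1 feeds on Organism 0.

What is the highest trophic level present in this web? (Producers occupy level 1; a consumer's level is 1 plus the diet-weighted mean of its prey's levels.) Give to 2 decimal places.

4.75

Organism 1: 1 + 1 = 2
Organism 2: 1 + (0.19×1 + 0.81×2) = 2.81
Organism 3: 1 + (0.24×2.81 + 0.32×2 + 0.44×1) = 2.7544
Organism 4: 1 + 2.7544 = 3.7544
Organism 5: 1 + 3.7544 = 4.7544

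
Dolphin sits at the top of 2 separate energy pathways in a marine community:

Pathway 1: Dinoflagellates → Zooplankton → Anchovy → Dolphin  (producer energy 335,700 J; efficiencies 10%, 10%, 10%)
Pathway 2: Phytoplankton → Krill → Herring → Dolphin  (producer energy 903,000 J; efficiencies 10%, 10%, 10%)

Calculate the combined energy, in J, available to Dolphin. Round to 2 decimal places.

1238.70 J

Pathway 1: 335700 × 0.1 × 0.1 × 0.1 = 335.7 J
Pathway 2: 903000 × 0.1 × 0.1 × 0.1 = 903 J
Total at Dolphin: 335.7 + 903 = 1238.7 J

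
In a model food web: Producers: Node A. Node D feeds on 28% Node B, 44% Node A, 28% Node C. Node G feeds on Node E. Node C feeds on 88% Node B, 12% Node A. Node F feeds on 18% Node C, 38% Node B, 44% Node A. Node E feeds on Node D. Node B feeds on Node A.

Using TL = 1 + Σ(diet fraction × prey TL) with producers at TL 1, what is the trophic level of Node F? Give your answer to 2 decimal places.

2.72

Node B: 1 + 1 = 2
Node C: 1 + (0.88×2 + 0.12×1) = 2.88
Node D: 1 + (0.28×2 + 0.44×1 + 0.28×2.88) = 2.8064
Node E: 1 + 2.8064 = 3.8064
Node F: 1 + (0.18×2.88 + 0.38×2 + 0.44×1) = 2.7184
Node G: 1 + 3.8064 = 4.8064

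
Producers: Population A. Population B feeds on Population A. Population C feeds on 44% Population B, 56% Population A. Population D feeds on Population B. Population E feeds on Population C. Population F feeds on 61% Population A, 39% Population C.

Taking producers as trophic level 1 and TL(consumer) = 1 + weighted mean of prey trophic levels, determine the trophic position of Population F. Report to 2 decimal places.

2.56

Population B: 1 + 1 = 2
Population C: 1 + (0.44×2 + 0.56×1) = 2.44
Population D: 1 + 2 = 3
Population E: 1 + 2.44 = 3.44
Population F: 1 + (0.61×1 + 0.39×2.44) = 2.5616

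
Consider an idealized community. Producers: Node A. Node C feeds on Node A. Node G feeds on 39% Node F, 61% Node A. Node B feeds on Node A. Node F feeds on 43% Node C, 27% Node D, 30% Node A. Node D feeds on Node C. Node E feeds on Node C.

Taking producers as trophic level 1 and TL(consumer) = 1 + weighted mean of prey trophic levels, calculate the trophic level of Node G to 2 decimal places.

2.77

Node B: 1 + 1 = 2
Node C: 1 + 1 = 2
Node D: 1 + 2 = 3
Node E: 1 + 2 = 3
Node F: 1 + (0.43×2 + 0.27×3 + 0.3×1) = 2.97
Node G: 1 + (0.39×2.97 + 0.61×1) = 2.7683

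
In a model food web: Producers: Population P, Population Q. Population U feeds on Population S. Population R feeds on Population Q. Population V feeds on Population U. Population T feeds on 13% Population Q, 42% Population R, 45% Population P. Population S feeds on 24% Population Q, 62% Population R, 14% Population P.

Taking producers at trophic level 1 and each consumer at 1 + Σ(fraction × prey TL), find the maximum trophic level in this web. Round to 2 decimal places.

4.62

Population R: 1 + 1 = 2
Population S: 1 + (0.24×1 + 0.62×2 + 0.14×1) = 2.62
Population T: 1 + (0.13×1 + 0.42×2 + 0.45×1) = 2.42
Population U: 1 + 2.62 = 3.62
Population V: 1 + 3.62 = 4.62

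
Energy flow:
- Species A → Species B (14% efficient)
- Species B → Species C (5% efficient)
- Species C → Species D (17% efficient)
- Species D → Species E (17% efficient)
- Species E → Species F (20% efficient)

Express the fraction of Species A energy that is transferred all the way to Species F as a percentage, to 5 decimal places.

0.00405%

Product of link efficiencies: 0.14 × 0.05 × 0.17 × 0.17 × 0.2 = 0.00004046
As a percentage: 0.00004046 × 100 = 0.00405%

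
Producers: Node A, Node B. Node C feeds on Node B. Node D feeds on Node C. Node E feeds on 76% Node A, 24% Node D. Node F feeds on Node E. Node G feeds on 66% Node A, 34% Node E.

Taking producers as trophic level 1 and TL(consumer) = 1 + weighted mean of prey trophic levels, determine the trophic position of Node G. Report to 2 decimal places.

2.50

Node C: 1 + 1 = 2
Node D: 1 + 2 = 3
Node E: 1 + (0.76×1 + 0.24×3) = 2.48
Node F: 1 + 2.48 = 3.48
Node G: 1 + (0.66×1 + 0.34×2.48) = 2.5032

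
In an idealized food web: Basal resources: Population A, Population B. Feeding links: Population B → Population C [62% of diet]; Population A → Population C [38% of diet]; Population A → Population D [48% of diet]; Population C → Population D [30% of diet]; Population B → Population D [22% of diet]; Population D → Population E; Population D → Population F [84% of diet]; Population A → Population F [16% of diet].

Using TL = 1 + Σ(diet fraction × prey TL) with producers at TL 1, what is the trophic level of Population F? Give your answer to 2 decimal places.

Population C: 1 + (0.62×1 + 0.38×1) = 2
Population D: 1 + (0.48×1 + 0.3×2 + 0.22×1) = 2.3
Population E: 1 + 2.3 = 3.3
Population F: 1 + (0.84×2.3 + 0.16×1) = 3.092

3.09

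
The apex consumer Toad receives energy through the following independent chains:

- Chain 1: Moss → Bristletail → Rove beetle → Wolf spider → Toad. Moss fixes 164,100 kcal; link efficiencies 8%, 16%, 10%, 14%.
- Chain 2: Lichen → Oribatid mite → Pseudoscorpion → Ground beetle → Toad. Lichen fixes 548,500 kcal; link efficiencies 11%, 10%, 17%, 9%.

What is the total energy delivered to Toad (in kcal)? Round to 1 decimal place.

121.7 kcal

Chain 1: 164100 × 0.08 × 0.16 × 0.1 × 0.14 = 29.40672 kcal
Chain 2: 548500 × 0.11 × 0.1 × 0.17 × 0.09 = 92.31255 kcal
Total at Toad: 29.40672 + 92.31255 = 121.71927 kcal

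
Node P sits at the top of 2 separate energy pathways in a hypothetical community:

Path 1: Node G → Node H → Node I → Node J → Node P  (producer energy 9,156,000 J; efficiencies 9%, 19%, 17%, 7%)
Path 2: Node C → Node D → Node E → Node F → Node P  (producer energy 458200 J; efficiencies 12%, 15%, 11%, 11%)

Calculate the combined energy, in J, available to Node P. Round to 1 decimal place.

Path 1: 9156000 × 0.09 × 0.19 × 0.17 × 0.07 = 1863.15444 J
Path 2: 458200 × 0.12 × 0.15 × 0.11 × 0.11 = 99.79596 J
Total at Node P: 1863.15444 + 99.79596 = 1962.9504 J

1963.0 J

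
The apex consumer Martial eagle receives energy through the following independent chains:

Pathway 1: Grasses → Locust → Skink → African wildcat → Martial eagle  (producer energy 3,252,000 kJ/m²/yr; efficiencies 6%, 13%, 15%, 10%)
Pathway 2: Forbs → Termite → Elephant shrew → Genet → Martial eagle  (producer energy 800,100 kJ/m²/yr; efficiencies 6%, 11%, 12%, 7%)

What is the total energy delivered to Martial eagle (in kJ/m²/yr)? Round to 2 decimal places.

424.84 kJ/m²/yr

Pathway 1: 3252000 × 0.06 × 0.13 × 0.15 × 0.1 = 380.484 kJ/m²/yr
Pathway 2: 800100 × 0.06 × 0.11 × 0.12 × 0.07 = 44.357544 kJ/m²/yr
Total at Martial eagle: 380.484 + 44.357544 = 424.841544 kJ/m²/yr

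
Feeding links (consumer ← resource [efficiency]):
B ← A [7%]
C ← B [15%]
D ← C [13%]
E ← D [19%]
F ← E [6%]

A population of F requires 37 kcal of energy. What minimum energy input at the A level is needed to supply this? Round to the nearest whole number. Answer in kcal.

2377739 kcal

Cumulative transfer efficiency: 0.07 × 0.15 × 0.13 × 0.19 × 0.06 = 0.000015561
A energy = 37 / 0.000015561 = 2377739 kcal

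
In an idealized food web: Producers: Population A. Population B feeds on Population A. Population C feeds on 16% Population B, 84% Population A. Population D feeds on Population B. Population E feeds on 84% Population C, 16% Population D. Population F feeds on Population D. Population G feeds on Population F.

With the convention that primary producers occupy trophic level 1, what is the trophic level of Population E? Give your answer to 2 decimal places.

Population B: 1 + 1 = 2
Population C: 1 + (0.16×2 + 0.84×1) = 2.16
Population D: 1 + 2 = 3
Population E: 1 + (0.84×2.16 + 0.16×3) = 3.2944
Population F: 1 + 3 = 4
Population G: 1 + 4 = 5

3.29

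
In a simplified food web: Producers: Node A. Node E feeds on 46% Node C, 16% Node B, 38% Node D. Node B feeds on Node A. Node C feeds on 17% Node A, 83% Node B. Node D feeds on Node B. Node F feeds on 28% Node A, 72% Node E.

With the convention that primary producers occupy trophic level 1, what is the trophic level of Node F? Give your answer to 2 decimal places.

3.99

Node B: 1 + 1 = 2
Node C: 1 + (0.17×1 + 0.83×2) = 2.83
Node D: 1 + 2 = 3
Node E: 1 + (0.46×2.83 + 0.16×2 + 0.38×3) = 3.7618
Node F: 1 + (0.28×1 + 0.72×3.7618) = 3.988496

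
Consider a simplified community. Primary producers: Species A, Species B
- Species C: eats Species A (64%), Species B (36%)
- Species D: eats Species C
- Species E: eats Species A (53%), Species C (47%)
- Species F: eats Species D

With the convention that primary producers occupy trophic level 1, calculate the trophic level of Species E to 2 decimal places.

Species C: 1 + (0.64×1 + 0.36×1) = 2
Species D: 1 + 2 = 3
Species E: 1 + (0.53×1 + 0.47×2) = 2.47
Species F: 1 + 3 = 4

2.47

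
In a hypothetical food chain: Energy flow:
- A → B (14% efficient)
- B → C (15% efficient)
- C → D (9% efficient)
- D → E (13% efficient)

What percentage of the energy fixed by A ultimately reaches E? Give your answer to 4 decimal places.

Product of link efficiencies: 0.14 × 0.15 × 0.09 × 0.13 = 0.0002457
As a percentage: 0.0002457 × 100 = 0.0246%

0.0246%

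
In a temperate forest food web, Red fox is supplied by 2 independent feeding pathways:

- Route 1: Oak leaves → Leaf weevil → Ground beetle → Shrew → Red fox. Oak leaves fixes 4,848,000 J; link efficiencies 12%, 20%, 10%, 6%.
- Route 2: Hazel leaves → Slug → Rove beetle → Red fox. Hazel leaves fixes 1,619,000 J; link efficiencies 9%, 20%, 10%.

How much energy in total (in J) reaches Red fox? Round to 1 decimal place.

3612.3 J

Route 1: 4848000 × 0.12 × 0.2 × 0.1 × 0.06 = 698.112 J
Route 2: 1619000 × 0.09 × 0.2 × 0.1 = 2914.2 J
Total at Red fox: 698.112 + 2914.2 = 3612.312 J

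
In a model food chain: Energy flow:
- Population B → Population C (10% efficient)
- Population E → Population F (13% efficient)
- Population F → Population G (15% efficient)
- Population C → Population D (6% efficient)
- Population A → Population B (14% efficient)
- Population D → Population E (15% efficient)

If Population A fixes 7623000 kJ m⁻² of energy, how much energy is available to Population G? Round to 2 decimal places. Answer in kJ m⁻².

Population B: 7623000 × 0.14 = 1067220 kJ m⁻²
Population C: 1067220 × 0.1 = 106722 kJ m⁻²
Population D: 106722 × 0.06 = 6403.32 kJ m⁻²
Population E: 6403.32 × 0.15 = 960.498 kJ m⁻²
Population F: 960.498 × 0.13 = 124.86474 kJ m⁻²
Population G: 124.86474 × 0.15 = 18.729711 kJ m⁻²

18.73 kJ m⁻²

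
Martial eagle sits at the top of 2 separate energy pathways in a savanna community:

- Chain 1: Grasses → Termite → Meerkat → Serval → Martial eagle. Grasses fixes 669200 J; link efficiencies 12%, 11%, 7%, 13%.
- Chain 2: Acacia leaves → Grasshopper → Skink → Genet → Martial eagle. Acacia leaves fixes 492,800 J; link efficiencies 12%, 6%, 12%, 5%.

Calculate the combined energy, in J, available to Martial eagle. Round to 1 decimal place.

101.7 J

Chain 1: 669200 × 0.12 × 0.11 × 0.07 × 0.13 = 80.384304 J
Chain 2: 492800 × 0.12 × 0.06 × 0.12 × 0.05 = 21.28896 J
Total at Martial eagle: 80.384304 + 21.28896 = 101.673264 J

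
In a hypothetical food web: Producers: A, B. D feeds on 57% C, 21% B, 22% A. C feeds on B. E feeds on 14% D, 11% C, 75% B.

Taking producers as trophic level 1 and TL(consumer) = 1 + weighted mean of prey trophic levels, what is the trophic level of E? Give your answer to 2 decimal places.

2.33

C: 1 + 1 = 2
D: 1 + (0.57×2 + 0.21×1 + 0.22×1) = 2.57
E: 1 + (0.14×2.57 + 0.11×2 + 0.75×1) = 2.3298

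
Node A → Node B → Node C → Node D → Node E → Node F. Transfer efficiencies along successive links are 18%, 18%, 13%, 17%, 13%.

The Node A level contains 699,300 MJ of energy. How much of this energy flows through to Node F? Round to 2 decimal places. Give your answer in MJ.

Node B: 699300 × 0.18 = 125874 MJ
Node C: 125874 × 0.18 = 22657.32 MJ
Node D: 22657.32 × 0.13 = 2945.4516 MJ
Node E: 2945.4516 × 0.17 = 500.726772 MJ
Node F: 500.726772 × 0.13 = 65.09448036 MJ

65.09 MJ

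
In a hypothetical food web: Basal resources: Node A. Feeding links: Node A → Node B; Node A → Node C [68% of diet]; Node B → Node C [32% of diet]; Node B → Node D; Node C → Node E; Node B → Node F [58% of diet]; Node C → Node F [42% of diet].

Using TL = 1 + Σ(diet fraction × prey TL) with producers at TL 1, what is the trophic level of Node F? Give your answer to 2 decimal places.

Node B: 1 + 1 = 2
Node C: 1 + (0.68×1 + 0.32×2) = 2.32
Node D: 1 + 2 = 3
Node E: 1 + 2.32 = 3.32
Node F: 1 + (0.58×2 + 0.42×2.32) = 3.1344

3.13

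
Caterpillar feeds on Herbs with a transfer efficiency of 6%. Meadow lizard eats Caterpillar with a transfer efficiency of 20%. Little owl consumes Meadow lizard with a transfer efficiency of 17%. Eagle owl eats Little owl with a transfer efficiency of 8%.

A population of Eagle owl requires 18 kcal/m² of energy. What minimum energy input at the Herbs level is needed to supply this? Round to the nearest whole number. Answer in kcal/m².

Cumulative transfer efficiency: 0.06 × 0.2 × 0.17 × 0.08 = 0.0001632
Herbs energy = 18 / 0.0001632 = 110294 kcal/m²

110294 kcal/m²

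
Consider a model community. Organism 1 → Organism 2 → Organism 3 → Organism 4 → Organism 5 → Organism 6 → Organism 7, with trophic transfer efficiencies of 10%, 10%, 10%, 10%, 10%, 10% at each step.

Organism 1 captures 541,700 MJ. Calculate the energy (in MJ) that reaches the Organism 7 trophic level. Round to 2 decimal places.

Organism 2: 541700 × 0.1 = 54170 MJ
Organism 3: 54170 × 0.1 = 5417 MJ
Organism 4: 5417 × 0.1 = 541.7 MJ
Organism 5: 541.7 × 0.1 = 54.17 MJ
Organism 6: 54.17 × 0.1 = 5.417 MJ
Organism 7: 5.417 × 0.1 = 0.5417 MJ

0.54 MJ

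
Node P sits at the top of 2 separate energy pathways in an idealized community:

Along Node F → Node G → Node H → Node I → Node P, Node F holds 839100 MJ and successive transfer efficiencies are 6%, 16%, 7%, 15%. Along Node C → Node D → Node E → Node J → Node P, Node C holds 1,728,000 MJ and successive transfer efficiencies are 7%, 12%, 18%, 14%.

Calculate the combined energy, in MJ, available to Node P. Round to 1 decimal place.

Via Node F: 839100 × 0.06 × 0.16 × 0.07 × 0.15 = 84.58128 MJ
Via Node C: 1728000 × 0.07 × 0.12 × 0.18 × 0.14 = 365.78304 MJ
Total at Node P: 84.58128 + 365.78304 = 450.36432 MJ

450.4 MJ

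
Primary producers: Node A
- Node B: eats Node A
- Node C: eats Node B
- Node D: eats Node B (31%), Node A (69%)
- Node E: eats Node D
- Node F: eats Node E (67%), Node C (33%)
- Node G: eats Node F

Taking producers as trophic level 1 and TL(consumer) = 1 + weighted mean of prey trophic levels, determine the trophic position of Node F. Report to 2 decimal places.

Node B: 1 + 1 = 2
Node C: 1 + 2 = 3
Node D: 1 + (0.31×2 + 0.69×1) = 2.31
Node E: 1 + 2.31 = 3.31
Node F: 1 + (0.67×3.31 + 0.33×3) = 4.2077
Node G: 1 + 4.2077 = 5.2077

4.21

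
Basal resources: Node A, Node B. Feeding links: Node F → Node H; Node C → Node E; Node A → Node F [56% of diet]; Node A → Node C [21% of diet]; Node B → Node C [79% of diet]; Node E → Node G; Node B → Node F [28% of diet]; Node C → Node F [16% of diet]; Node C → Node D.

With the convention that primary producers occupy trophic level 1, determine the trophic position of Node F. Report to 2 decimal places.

Node C: 1 + (0.21×1 + 0.79×1) = 2
Node D: 1 + 2 = 3
Node E: 1 + 2 = 3
Node F: 1 + (0.28×1 + 0.16×2 + 0.56×1) = 2.16
Node G: 1 + 3 = 4
Node H: 1 + 2.16 = 3.16

2.16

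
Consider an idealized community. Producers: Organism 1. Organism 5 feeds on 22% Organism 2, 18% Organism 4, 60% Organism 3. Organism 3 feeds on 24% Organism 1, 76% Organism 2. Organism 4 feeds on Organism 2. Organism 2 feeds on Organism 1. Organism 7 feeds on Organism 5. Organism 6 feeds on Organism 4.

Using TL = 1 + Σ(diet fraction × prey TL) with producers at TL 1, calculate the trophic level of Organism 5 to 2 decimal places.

Organism 2: 1 + 1 = 2
Organism 3: 1 + (0.24×1 + 0.76×2) = 2.76
Organism 4: 1 + 2 = 3
Organism 5: 1 + (0.22×2 + 0.18×3 + 0.6×2.76) = 3.636
Organism 6: 1 + 3 = 4
Organism 7: 1 + 3.636 = 4.636

3.64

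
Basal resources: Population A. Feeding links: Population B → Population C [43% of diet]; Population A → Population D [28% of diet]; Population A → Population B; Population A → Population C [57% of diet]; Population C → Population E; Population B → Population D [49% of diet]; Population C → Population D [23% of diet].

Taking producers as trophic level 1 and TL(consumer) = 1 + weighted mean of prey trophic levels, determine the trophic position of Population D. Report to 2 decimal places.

Population B: 1 + 1 = 2
Population C: 1 + (0.57×1 + 0.43×2) = 2.43
Population D: 1 + (0.28×1 + 0.49×2 + 0.23×2.43) = 2.8189
Population E: 1 + 2.43 = 3.43

2.82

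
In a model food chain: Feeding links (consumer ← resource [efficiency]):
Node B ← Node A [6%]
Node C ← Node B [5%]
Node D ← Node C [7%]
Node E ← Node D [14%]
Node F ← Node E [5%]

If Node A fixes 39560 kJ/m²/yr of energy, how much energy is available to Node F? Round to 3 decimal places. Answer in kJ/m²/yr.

Node B: 39560 × 0.06 = 2373.6 kJ/m²/yr
Node C: 2373.6 × 0.05 = 118.68 kJ/m²/yr
Node D: 118.68 × 0.07 = 8.3076 kJ/m²/yr
Node E: 8.3076 × 0.14 = 1.163064 kJ/m²/yr
Node F: 1.163064 × 0.05 = 0.0581532 kJ/m²/yr

0.058 kJ/m²/yr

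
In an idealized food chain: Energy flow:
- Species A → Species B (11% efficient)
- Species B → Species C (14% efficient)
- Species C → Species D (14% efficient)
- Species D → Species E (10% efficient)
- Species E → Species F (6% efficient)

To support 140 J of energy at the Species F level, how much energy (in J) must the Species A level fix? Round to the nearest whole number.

10822511 J

Cumulative transfer efficiency: 0.11 × 0.14 × 0.14 × 0.1 × 0.06 = 0.000012936
Species A energy = 140 / 0.000012936 = 10822511 J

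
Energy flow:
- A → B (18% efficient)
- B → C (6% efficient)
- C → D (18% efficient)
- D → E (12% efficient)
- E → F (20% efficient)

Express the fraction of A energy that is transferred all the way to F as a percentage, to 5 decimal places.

0.00467%

Product of link efficiencies: 0.18 × 0.06 × 0.18 × 0.12 × 0.2 = 0.000046656
As a percentage: 0.000046656 × 100 = 0.00467%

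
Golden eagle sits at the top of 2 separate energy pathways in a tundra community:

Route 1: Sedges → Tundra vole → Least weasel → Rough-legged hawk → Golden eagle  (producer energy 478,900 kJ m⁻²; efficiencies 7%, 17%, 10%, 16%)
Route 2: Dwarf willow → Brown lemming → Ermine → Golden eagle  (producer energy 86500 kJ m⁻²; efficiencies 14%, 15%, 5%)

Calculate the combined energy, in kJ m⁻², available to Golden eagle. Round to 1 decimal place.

182.0 kJ m⁻²

Route 1: 478900 × 0.07 × 0.17 × 0.1 × 0.16 = 91.18256 kJ m⁻²
Route 2: 86500 × 0.14 × 0.15 × 0.05 = 90.825 kJ m⁻²
Total at Golden eagle: 91.18256 + 90.825 = 182.00756 kJ m⁻²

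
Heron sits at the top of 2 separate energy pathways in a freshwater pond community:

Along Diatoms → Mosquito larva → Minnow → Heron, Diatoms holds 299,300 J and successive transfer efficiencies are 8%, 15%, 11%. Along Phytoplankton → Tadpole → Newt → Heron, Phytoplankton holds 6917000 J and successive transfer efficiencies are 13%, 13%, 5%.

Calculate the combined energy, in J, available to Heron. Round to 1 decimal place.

6239.9 J

Via Diatoms: 299300 × 0.08 × 0.15 × 0.11 = 395.076 J
Via Phytoplankton: 6917000 × 0.13 × 0.13 × 0.05 = 5844.865 J
Total at Heron: 395.076 + 5844.865 = 6239.941 J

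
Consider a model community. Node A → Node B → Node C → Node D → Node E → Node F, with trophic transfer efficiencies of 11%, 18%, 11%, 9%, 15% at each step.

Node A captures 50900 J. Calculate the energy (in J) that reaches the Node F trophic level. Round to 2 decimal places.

Node B: 50900 × 0.11 = 5599 J
Node C: 5599 × 0.18 = 1007.82 J
Node D: 1007.82 × 0.11 = 110.8602 J
Node E: 110.8602 × 0.09 = 9.977418 J
Node F: 9.977418 × 0.15 = 1.4966127 J

1.50 J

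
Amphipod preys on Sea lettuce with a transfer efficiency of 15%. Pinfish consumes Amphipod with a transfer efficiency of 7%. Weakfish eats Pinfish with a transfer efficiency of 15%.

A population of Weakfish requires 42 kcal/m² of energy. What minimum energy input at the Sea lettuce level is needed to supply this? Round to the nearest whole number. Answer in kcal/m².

Cumulative transfer efficiency: 0.15 × 0.07 × 0.15 = 0.001575
Sea lettuce energy = 42 / 0.001575 = 26667 kcal/m²

26667 kcal/m²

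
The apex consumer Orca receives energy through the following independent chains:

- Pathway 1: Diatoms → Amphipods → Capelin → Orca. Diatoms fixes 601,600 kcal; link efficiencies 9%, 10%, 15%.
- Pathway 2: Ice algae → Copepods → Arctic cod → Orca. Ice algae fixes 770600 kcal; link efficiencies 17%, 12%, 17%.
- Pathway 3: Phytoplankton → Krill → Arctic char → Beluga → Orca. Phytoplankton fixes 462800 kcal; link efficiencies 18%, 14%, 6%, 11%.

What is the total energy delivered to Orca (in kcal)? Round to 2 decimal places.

3561.57 kcal

Pathway 1: 601600 × 0.09 × 0.1 × 0.15 = 812.16 kcal
Pathway 2: 770600 × 0.17 × 0.12 × 0.17 = 2672.4408 kcal
Pathway 3: 462800 × 0.18 × 0.14 × 0.06 × 0.11 = 76.972896 kcal
Total at Orca: 812.16 + 2672.4408 + 76.972896 = 3561.573696 kcal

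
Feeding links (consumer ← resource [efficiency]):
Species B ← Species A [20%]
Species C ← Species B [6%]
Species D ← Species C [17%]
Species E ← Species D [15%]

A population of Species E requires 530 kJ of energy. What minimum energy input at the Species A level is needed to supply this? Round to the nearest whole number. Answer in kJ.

Cumulative transfer efficiency: 0.2 × 0.06 × 0.17 × 0.15 = 0.000306
Species A energy = 530 / 0.000306 = 1732026 kJ

1732026 kJ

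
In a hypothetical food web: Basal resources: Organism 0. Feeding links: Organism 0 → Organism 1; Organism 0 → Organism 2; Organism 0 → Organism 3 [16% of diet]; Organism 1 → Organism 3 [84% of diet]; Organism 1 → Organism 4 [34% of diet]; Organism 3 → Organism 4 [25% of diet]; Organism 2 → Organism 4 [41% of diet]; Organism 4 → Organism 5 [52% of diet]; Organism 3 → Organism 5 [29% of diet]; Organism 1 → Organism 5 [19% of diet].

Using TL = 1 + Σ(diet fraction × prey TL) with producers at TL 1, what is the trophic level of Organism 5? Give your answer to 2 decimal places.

3.87

Organism 1: 1 + 1 = 2
Organism 2: 1 + 1 = 2
Organism 3: 1 + (0.16×1 + 0.84×2) = 2.84
Organism 4: 1 + (0.34×2 + 0.25×2.84 + 0.41×2) = 3.21
Organism 5: 1 + (0.52×3.21 + 0.29×2.84 + 0.19×2) = 3.8728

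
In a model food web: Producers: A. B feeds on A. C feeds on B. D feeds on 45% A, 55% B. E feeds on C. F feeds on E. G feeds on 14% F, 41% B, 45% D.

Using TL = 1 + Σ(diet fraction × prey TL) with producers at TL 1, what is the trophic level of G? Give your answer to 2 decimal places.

B: 1 + 1 = 2
C: 1 + 2 = 3
D: 1 + (0.45×1 + 0.55×2) = 2.55
E: 1 + 3 = 4
F: 1 + 4 = 5
G: 1 + (0.14×5 + 0.41×2 + 0.45×2.55) = 3.6675

3.67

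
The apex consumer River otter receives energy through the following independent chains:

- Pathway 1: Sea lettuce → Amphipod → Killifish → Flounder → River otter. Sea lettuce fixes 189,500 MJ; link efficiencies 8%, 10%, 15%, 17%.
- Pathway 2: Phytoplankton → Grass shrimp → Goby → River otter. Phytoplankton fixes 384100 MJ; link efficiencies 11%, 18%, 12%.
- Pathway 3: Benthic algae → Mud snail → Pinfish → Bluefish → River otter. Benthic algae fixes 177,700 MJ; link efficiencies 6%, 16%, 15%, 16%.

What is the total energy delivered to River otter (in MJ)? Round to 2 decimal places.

Pathway 1: 189500 × 0.08 × 0.1 × 0.15 × 0.17 = 38.658 MJ
Pathway 2: 384100 × 0.11 × 0.18 × 0.12 = 912.6216 MJ
Pathway 3: 177700 × 0.06 × 0.16 × 0.15 × 0.16 = 40.94208 MJ
Total at River otter: 38.658 + 912.6216 + 40.94208 = 992.22168 MJ

992.22 MJ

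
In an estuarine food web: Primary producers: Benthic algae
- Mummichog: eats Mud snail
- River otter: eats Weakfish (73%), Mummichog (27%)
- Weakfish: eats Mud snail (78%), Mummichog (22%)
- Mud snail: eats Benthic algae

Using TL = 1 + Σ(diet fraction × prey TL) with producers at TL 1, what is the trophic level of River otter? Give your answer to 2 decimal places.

4.16

Mud snail: 1 + 1 = 2
Mummichog: 1 + 2 = 3
Weakfish: 1 + (0.78×2 + 0.22×3) = 3.22
River otter: 1 + (0.73×3.22 + 0.27×3) = 4.1606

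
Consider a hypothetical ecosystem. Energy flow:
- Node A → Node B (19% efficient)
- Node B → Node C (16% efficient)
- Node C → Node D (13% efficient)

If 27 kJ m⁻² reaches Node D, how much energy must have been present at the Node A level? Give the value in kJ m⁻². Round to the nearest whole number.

6832 kJ m⁻²

Cumulative transfer efficiency: 0.19 × 0.16 × 0.13 = 0.003952
Node A energy = 27 / 0.003952 = 6832 kJ m⁻²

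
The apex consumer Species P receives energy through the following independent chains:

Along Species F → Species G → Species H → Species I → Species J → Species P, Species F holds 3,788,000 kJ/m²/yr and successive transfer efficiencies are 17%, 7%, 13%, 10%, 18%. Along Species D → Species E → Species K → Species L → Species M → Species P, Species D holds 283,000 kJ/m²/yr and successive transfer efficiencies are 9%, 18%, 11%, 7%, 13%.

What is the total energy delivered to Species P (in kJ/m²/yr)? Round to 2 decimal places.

Via Species F: 3788000 × 0.17 × 0.07 × 0.13 × 0.1 × 0.18 = 105.480648 kJ/m²/yr
Via Species D: 283000 × 0.09 × 0.18 × 0.11 × 0.07 × 0.13 = 4.5891846 kJ/m²/yr
Total at Species P: 105.480648 + 4.5891846 = 110.0698326 kJ/m²/yr

110.07 kJ/m²/yr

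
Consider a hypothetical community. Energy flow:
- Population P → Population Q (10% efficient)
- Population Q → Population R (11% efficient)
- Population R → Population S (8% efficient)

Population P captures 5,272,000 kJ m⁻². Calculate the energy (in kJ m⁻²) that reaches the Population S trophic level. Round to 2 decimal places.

Population Q: 5272000 × 0.1 = 527200 kJ m⁻²
Population R: 527200 × 0.11 = 57992 kJ m⁻²
Population S: 57992 × 0.08 = 4639.36 kJ m⁻²

4639.36 kJ m⁻²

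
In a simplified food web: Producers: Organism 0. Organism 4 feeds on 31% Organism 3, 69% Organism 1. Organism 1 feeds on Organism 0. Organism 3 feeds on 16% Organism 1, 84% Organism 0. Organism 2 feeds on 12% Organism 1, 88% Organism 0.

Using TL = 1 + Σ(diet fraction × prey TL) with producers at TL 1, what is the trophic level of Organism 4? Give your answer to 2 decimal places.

3.05

Organism 1: 1 + 1 = 2
Organism 2: 1 + (0.12×2 + 0.88×1) = 2.12
Organism 3: 1 + (0.16×2 + 0.84×1) = 2.16
Organism 4: 1 + (0.31×2.16 + 0.69×2) = 3.0496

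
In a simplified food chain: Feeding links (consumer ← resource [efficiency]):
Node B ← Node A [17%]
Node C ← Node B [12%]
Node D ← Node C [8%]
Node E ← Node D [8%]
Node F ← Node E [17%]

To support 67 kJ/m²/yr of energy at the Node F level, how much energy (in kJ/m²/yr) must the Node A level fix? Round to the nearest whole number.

Cumulative transfer efficiency: 0.17 × 0.12 × 0.08 × 0.08 × 0.17 = 0.0000221952
Node A energy = 67 / 0.0000221952 = 3018671 kJ/m²/yr

3018671 kJ/m²/yr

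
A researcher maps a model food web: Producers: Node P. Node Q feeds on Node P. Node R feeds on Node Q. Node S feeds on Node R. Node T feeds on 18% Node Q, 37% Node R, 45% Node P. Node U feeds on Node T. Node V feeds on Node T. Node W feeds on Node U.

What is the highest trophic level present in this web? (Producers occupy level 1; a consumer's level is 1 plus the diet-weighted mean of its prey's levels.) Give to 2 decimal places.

4.92

Node Q: 1 + 1 = 2
Node R: 1 + 2 = 3
Node S: 1 + 3 = 4
Node T: 1 + (0.18×2 + 0.37×3 + 0.45×1) = 2.92
Node U: 1 + 2.92 = 3.92
Node V: 1 + 2.92 = 3.92
Node W: 1 + 3.92 = 4.92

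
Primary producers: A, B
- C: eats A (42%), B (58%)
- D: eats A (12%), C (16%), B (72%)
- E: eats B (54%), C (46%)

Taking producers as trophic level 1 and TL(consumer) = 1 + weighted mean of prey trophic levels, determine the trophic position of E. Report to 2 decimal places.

2.46

C: 1 + (0.42×1 + 0.58×1) = 2
D: 1 + (0.12×1 + 0.16×2 + 0.72×1) = 2.16
E: 1 + (0.54×1 + 0.46×2) = 2.46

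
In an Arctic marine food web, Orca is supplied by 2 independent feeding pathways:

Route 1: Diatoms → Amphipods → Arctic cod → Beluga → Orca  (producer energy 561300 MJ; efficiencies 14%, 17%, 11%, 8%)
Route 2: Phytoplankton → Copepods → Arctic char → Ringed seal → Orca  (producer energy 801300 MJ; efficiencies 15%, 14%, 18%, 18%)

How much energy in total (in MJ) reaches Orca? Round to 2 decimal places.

Route 1: 561300 × 0.14 × 0.17 × 0.11 × 0.08 = 117.558672 MJ
Route 2: 801300 × 0.15 × 0.14 × 0.18 × 0.18 = 545.20452 MJ
Total at Orca: 117.558672 + 545.20452 = 662.763192 MJ

662.76 MJ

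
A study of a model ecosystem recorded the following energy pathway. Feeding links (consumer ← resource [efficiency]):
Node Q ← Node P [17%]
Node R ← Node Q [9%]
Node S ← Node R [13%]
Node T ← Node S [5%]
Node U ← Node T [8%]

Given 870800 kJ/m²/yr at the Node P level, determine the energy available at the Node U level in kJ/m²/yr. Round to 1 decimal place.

Node Q: 870800 × 0.17 = 148036 kJ/m²/yr
Node R: 148036 × 0.09 = 13323.24 kJ/m²/yr
Node S: 13323.24 × 0.13 = 1732.0212 kJ/m²/yr
Node T: 1732.0212 × 0.05 = 86.60106 kJ/m²/yr
Node U: 86.60106 × 0.08 = 6.9280848 kJ/m²/yr

6.9 kJ/m²/yr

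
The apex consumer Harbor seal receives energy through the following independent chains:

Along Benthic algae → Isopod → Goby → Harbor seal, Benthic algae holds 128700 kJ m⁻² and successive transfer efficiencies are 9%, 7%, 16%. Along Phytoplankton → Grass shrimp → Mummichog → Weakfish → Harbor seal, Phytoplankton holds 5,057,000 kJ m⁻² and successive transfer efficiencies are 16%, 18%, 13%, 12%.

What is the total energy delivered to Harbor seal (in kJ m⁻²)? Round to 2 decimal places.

Via Benthic algae: 128700 × 0.09 × 0.07 × 0.16 = 129.7296 kJ m⁻²
Via Phytoplankton: 5057000 × 0.16 × 0.18 × 0.13 × 0.12 = 2272.00896 kJ m⁻²
Total at Harbor seal: 129.7296 + 2272.00896 = 2401.73856 kJ m⁻²

2401.74 kJ m⁻²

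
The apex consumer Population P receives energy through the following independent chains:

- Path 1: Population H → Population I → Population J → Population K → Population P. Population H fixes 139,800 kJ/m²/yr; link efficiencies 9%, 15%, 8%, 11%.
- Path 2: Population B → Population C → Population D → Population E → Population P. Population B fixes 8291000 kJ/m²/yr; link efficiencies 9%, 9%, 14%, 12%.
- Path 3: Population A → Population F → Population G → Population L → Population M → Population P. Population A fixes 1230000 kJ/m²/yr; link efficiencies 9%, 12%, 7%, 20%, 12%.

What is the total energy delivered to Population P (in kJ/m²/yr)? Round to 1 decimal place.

1167.2 kJ/m²/yr

Path 1: 139800 × 0.09 × 0.15 × 0.08 × 0.11 = 16.60824 kJ/m²/yr
Path 2: 8291000 × 0.09 × 0.09 × 0.14 × 0.12 = 1128.23928 kJ/m²/yr
Path 3: 1230000 × 0.09 × 0.12 × 0.07 × 0.2 × 0.12 = 22.31712 kJ/m²/yr
Total at Population P: 16.60824 + 1128.23928 + 22.31712 = 1167.16464 kJ/m²/yr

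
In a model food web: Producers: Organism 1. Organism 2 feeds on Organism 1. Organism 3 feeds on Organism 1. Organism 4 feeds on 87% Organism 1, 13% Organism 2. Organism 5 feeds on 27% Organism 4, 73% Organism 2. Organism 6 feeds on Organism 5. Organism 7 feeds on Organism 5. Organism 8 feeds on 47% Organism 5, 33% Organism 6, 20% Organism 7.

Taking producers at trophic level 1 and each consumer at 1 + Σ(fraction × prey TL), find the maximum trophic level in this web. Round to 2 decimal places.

Organism 2: 1 + 1 = 2
Organism 3: 1 + 1 = 2
Organism 4: 1 + (0.87×1 + 0.13×2) = 2.13
Organism 5: 1 + (0.27×2.13 + 0.73×2) = 3.0351
Organism 6: 1 + 3.0351 = 4.0351
Organism 7: 1 + 3.0351 = 4.0351
Organism 8: 1 + (0.47×3.0351 + 0.33×4.0351 + 0.2×4.0351) = 4.5651

4.57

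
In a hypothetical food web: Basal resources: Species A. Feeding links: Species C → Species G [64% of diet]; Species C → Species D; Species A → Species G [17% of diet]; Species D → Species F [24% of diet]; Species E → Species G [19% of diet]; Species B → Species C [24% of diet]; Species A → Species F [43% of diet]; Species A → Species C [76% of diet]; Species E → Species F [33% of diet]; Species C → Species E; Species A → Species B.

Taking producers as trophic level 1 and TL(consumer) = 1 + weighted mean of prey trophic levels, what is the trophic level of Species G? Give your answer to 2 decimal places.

Species B: 1 + 1 = 2
Species C: 1 + (0.76×1 + 0.24×2) = 2.24
Species D: 1 + 2.24 = 3.24
Species E: 1 + 2.24 = 3.24
Species F: 1 + (0.33×3.24 + 0.43×1 + 0.24×3.24) = 3.2768
Species G: 1 + (0.19×3.24 + 0.64×2.24 + 0.17×1) = 3.2192

3.22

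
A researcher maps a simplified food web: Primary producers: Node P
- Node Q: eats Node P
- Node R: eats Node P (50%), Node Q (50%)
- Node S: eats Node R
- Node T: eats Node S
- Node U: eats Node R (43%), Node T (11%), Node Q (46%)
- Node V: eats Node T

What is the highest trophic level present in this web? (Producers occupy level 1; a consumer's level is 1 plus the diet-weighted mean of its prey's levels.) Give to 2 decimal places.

Node Q: 1 + 1 = 2
Node R: 1 + (0.5×1 + 0.5×2) = 2.5
Node S: 1 + 2.5 = 3.5
Node T: 1 + 3.5 = 4.5
Node U: 1 + (0.43×2.5 + 0.11×4.5 + 0.46×2) = 3.49
Node V: 1 + 4.5 = 5.5

5.50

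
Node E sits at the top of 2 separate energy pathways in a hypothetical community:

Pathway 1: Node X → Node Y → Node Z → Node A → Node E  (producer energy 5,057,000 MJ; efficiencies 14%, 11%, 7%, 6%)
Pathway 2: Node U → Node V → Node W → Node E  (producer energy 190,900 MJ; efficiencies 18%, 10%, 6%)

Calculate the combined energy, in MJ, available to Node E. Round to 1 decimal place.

533.3 MJ

Pathway 1: 5057000 × 0.14 × 0.11 × 0.07 × 0.06 = 327.08676 MJ
Pathway 2: 190900 × 0.18 × 0.1 × 0.06 = 206.172 MJ
Total at Node E: 327.08676 + 206.172 = 533.25876 MJ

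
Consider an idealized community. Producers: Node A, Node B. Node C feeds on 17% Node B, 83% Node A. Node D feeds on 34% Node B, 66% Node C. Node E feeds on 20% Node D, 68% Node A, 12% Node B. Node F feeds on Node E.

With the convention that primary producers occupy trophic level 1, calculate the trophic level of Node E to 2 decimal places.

2.33

Node C: 1 + (0.17×1 + 0.83×1) = 2
Node D: 1 + (0.34×1 + 0.66×2) = 2.66
Node E: 1 + (0.2×2.66 + 0.68×1 + 0.12×1) = 2.332
Node F: 1 + 2.332 = 3.332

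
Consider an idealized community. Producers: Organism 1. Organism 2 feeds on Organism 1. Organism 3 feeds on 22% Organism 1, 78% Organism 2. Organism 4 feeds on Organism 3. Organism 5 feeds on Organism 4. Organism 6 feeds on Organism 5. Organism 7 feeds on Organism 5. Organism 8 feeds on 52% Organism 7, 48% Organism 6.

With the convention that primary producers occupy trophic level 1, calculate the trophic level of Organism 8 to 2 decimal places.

6.78

Organism 2: 1 + 1 = 2
Organism 3: 1 + (0.22×1 + 0.78×2) = 2.78
Organism 4: 1 + 2.78 = 3.78
Organism 5: 1 + 3.78 = 4.78
Organism 6: 1 + 4.78 = 5.78
Organism 7: 1 + 4.78 = 5.78
Organism 8: 1 + (0.52×5.78 + 0.48×5.78) = 6.78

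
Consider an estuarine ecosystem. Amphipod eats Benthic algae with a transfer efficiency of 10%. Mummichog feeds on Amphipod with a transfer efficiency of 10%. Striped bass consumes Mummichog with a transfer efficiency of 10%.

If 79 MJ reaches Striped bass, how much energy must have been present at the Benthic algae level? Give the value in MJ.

Cumulative transfer efficiency: 0.1 × 0.1 × 0.1 = 0.001
Benthic algae energy = 79 / 0.001 = 79000 MJ

79000 MJ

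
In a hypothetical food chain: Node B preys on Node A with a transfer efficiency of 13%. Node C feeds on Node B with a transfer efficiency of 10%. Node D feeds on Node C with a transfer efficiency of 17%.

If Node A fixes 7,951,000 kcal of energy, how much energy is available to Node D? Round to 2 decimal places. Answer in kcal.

17571.71 kcal

Node B: 7951000 × 0.13 = 1033630 kcal
Node C: 1033630 × 0.1 = 103363 kcal
Node D: 103363 × 0.17 = 17571.71 kcal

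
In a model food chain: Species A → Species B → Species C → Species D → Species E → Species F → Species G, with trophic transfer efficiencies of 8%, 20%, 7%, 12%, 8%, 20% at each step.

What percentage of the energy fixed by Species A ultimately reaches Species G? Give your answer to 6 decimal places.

0.000215%

Product of link efficiencies: 0.08 × 0.2 × 0.07 × 0.12 × 0.08 × 0.2 = 0.0000021504
As a percentage: 0.0000021504 × 100 = 0.000215%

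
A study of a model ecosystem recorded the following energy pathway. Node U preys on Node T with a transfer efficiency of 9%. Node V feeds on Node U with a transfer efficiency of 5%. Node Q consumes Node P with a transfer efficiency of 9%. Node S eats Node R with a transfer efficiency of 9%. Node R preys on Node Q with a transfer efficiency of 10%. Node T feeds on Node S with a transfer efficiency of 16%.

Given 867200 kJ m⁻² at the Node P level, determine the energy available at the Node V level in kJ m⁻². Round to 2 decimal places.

0.51 kJ m⁻²

Node Q: 867200 × 0.09 = 78048 kJ m⁻²
Node R: 78048 × 0.1 = 7804.8 kJ m⁻²
Node S: 7804.8 × 0.09 = 702.432 kJ m⁻²
Node T: 702.432 × 0.16 = 112.38912 kJ m⁻²
Node U: 112.38912 × 0.09 = 10.1150208 kJ m⁻²
Node V: 10.1150208 × 0.05 = 0.50575104 kJ m⁻²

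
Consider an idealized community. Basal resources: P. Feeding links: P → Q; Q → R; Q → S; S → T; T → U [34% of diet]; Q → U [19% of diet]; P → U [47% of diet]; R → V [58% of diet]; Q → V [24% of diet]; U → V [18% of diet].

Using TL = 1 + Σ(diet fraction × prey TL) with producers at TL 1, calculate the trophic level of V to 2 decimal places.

3.80

Q: 1 + 1 = 2
R: 1 + 2 = 3
S: 1 + 2 = 3
T: 1 + 3 = 4
U: 1 + (0.34×4 + 0.19×2 + 0.47×1) = 3.21
V: 1 + (0.58×3 + 0.24×2 + 0.18×3.21) = 3.7978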